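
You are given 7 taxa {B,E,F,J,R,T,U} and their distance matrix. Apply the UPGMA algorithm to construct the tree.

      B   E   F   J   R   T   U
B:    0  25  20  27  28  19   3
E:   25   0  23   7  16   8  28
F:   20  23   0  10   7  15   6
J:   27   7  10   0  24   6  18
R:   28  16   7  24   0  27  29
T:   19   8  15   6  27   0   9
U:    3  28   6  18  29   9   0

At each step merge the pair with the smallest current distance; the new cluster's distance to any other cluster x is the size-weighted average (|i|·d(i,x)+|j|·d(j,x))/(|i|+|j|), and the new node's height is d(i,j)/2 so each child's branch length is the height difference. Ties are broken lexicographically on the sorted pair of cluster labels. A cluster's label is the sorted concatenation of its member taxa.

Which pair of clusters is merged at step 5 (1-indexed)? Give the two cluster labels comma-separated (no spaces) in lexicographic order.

EJT,FR

1. join B+U (d=3) ⇒ BU; edges |B|=3/2, |U|=3/2
  updated: d(BU,E)=53/2, d(BU,F)=13, d(BU,J)=45/2, d(BU,R)=57/2, d(BU,T)=14
2. join J+T (d=6) ⇒ JT; edges |J|=3, |T|=3
  updated: d(BU,JT)=73/4, d(E,JT)=15/2, d(F,JT)=25/2, d(JT,R)=51/2
3. join F+R (d=7) ⇒ FR; edges |F|=7/2, |R|=7/2
  updated: d(BU,FR)=83/4, d(E,FR)=39/2, d(FR,JT)=19
4. join E+JT (d=15/2) ⇒ EJT; edges |E|=15/4, |JT|=3/4
  updated: d(BU,EJT)=21, d(EJT,FR)=115/6
5. join EJT+FR (d=115/6) ⇒ EFJRT; edges |EJT|=35/6, |FR|=73/12
  updated: d(BU,EFJRT)=209/10
6. join BU+EFJRT (d=209/10) ⇒ BEFJRTU; edges |BU|=179/20, |EFJRT|=13/15
final tree: ((B:3/2,U:3/2):179/20,((E:15/4,(J:3,T:3):3/4):35/6,(F:7/2,R:7/2):73/12):13/15)
total length: 1267/30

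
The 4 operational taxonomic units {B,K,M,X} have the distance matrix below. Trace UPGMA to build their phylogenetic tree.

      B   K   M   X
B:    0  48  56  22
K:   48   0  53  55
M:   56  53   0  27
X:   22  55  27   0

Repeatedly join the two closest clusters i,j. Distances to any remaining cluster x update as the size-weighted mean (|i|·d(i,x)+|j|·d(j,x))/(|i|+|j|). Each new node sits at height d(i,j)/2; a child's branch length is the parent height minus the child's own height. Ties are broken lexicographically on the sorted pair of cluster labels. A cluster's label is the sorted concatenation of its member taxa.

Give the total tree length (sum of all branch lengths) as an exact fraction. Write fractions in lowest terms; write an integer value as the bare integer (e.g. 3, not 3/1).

iteration 1: select B,X (d=22); attach at lengths (11, 11); label the merged cluster BX
  updated: d(BX,K)=103/2, d(BX,M)=83/2
iteration 2: select BX,M (d=83/2); attach at lengths (39/4, 83/4); label the merged cluster BMX
  updated: d(BMX,K)=52
iteration 3: select BMX,K (d=52); attach at lengths (21/4, 26); label the merged cluster BKMX
final tree: (((B:11,X:11):39/4,M:83/4):21/4,K:26)
total length: 335/4

335/4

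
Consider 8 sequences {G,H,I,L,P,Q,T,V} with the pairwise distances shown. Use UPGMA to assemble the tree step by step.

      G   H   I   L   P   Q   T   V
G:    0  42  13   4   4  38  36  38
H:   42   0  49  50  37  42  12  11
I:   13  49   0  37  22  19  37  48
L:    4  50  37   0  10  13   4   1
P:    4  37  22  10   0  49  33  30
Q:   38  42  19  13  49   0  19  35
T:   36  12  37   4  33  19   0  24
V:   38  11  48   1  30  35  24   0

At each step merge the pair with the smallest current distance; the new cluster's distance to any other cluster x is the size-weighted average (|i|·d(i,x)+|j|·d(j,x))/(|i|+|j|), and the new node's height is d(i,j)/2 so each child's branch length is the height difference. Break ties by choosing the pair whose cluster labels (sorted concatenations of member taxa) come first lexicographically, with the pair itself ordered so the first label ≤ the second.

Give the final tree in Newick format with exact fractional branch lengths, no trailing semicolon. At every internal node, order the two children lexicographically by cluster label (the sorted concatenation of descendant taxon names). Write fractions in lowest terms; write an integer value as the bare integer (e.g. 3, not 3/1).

(((G:2,P:2):27/4,I:35/4):163/20,(((H:6,T:6):41/8,(L:1/2,V:1/2):85/8):5/2,Q:109/8):131/40)

step 1: merge (L,V) at d=1; branch lengths L→1/2, V→1/2; new cluster LV
  updated: d(G,LV)=21, d(H,LV)=61/2, d(I,LV)=85/2, d(LV,P)=20, d(LV,Q)=24, d(LV,T)=14
step 2: merge (G,P) at d=4; branch lengths G→2, P→2; new cluster GP
  updated: d(GP,H)=79/2, d(GP,I)=35/2, d(GP,LV)=41/2, d(GP,Q)=87/2, d(GP,T)=69/2
step 3: merge (H,T) at d=12; branch lengths H→6, T→6; new cluster HT
  updated: d(GP,HT)=37, d(HT,I)=43, d(HT,LV)=89/4, d(HT,Q)=61/2
step 4: merge (GP,I) at d=35/2; branch lengths GP→27/4, I→35/4; new cluster GIP
  updated: d(GIP,HT)=39, d(GIP,LV)=167/6, d(GIP,Q)=106/3
step 5: merge (HT,LV) at d=89/4; branch lengths HT→41/8, LV→85/8; new cluster HLTV
  updated: d(GIP,HLTV)=401/12, d(HLTV,Q)=109/4
step 6: merge (HLTV,Q) at d=109/4; branch lengths HLTV→5/2, Q→109/8; new cluster HLQTV
  updated: d(GIP,HLQTV)=169/5
step 7: merge (GIP,HLQTV) at d=169/5; branch lengths GIP→163/20, HLQTV→131/40; new cluster GHILPQTV
final tree: (((G:2,P:2):27/4,I:35/4):163/20,(((H:6,T:6):41/8,(L:1/2,V:1/2):85/8):5/2,Q:109/8):131/40)
total length: 379/5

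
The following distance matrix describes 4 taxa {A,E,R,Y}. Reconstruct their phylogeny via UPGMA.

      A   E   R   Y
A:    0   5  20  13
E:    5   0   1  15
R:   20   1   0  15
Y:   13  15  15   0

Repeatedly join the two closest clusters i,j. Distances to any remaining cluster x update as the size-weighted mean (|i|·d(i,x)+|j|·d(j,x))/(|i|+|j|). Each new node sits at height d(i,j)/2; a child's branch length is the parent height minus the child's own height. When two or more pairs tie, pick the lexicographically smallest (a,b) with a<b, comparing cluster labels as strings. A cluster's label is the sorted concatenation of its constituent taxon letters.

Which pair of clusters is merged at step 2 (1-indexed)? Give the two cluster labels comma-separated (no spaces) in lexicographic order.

1. join E+R (d=1) ⇒ ER; edges |E|=1/2, |R|=1/2
  updated: d(A,ER)=25/2, d(ER,Y)=15
2. join A+ER (d=25/2) ⇒ AER; edges |A|=25/4, |ER|=23/4
  updated: d(AER,Y)=43/3
3. join AER+Y (d=43/3) ⇒ AERY; edges |AER|=11/12, |Y|=43/6
final tree: ((A:25/4,(E:1/2,R:1/2):23/4):11/12,Y:43/6)
total length: 253/12

A,ER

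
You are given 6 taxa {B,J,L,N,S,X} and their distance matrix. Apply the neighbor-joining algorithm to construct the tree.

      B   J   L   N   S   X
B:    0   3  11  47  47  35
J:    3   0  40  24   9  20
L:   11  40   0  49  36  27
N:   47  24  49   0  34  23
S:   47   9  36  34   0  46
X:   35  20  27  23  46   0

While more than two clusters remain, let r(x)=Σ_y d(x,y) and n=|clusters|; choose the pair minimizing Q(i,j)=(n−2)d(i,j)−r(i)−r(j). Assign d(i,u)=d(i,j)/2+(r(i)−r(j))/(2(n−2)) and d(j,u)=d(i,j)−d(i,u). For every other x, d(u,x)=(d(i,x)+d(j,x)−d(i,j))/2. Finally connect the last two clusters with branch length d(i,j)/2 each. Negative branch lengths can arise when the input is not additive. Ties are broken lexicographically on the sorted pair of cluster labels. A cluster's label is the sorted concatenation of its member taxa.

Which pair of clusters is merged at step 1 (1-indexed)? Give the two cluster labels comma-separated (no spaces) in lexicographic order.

iteration 1: select B,L (d=11, Q=-262); attach at lengths (3, 8); label the merged cluster BL
  updated: d(BL,J)=16, d(BL,N)=85/2, d(BL,S)=36, d(BL,X)=51/2
iteration 2: select N,X (d=23, Q=-169); attach at lengths (13, 10); label the merged cluster NX
  updated: d(BL,NX)=45/2, d(J,NX)=21/2, d(NX,S)=57/2
iteration 3: select BL,NX (d=45/2, Q=-91); attach at lengths (29/2, 8); label the merged cluster BLNX
  updated: d(BLNX,J)=2, d(BLNX,S)=21
iteration 4: select BLNX,J (d=2, Q=-32); attach at lengths (7, -5); label the merged cluster BJLNX
  updated: d(BJLNX,S)=14
iteration 5: select BJLNX,S (d=14); attach at lengths (7, 7); label the merged cluster BJLNSX
final tree: ((((B:3,L:8):29/2,(N:13,X:10):8):7,J:-5):7,S:7)
total length: 145/2

B,L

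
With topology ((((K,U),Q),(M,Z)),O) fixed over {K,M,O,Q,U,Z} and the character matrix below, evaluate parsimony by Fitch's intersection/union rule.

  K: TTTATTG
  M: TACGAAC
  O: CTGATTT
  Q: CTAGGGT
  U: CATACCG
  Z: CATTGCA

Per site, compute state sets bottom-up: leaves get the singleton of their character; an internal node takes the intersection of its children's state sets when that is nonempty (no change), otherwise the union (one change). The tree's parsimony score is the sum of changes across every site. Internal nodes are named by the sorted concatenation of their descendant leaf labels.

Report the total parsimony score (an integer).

21

[col 0] KU: children K:{T}, U:{C} ∪→ {C,T}; cost 1
[col 0] KQU: children KU:{C,T}, Q:{C} ∩→ {C}; cost 0
[col 0] MZ: children M:{T}, Z:{C} ∪→ {C,T}; cost 1
[col 0] KMQUZ: children KQU:{C}, MZ:{C,T} ∩→ {C}; cost 0
[col 0] KMOQUZ: children KMQUZ:{C}, O:{C} ∩→ {C}; cost 0
[col 1] KU: children K:{T}, U:{A} ∪→ {A,T}; cost 1
[col 1] KQU: children KU:{A,T}, Q:{T} ∩→ {T}; cost 0
[col 1] MZ: children M:{A}, Z:{A} ∩→ {A}; cost 0
[col 1] KMQUZ: children KQU:{T}, MZ:{A} ∪→ {A,T}; cost 1
[col 1] KMOQUZ: children KMQUZ:{A,T}, O:{T} ∩→ {T}; cost 0
[col 2] KU: children K:{T}, U:{T} ∩→ {T}; cost 0
[col 2] KQU: children KU:{T}, Q:{A} ∪→ {A,T}; cost 1
[col 2] MZ: children M:{C}, Z:{T} ∪→ {C,T}; cost 1
[col 2] KMQUZ: children KQU:{A,T}, MZ:{C,T} ∩→ {T}; cost 0
[col 2] KMOQUZ: children KMQUZ:{T}, O:{G} ∪→ {G,T}; cost 1
[col 3] KU: children K:{A}, U:{A} ∩→ {A}; cost 0
[col 3] KQU: children KU:{A}, Q:{G} ∪→ {A,G}; cost 1
[col 3] MZ: children M:{G}, Z:{T} ∪→ {G,T}; cost 1
[col 3] KMQUZ: children KQU:{A,G}, MZ:{G,T} ∩→ {G}; cost 0
[col 3] KMOQUZ: children KMQUZ:{G}, O:{A} ∪→ {A,G}; cost 1
[col 4] KU: children K:{T}, U:{C} ∪→ {C,T}; cost 1
[col 4] KQU: children KU:{C,T}, Q:{G} ∪→ {C,G,T}; cost 1
[col 4] MZ: children M:{A}, Z:{G} ∪→ {A,G}; cost 1
[col 4] KMQUZ: children KQU:{C,G,T}, MZ:{A,G} ∩→ {G}; cost 0
[col 4] KMOQUZ: children KMQUZ:{G}, O:{T} ∪→ {G,T}; cost 1
[col 5] KU: children K:{T}, U:{C} ∪→ {C,T}; cost 1
[col 5] KQU: children KU:{C,T}, Q:{G} ∪→ {C,G,T}; cost 1
[col 5] MZ: children M:{A}, Z:{C} ∪→ {A,C}; cost 1
[col 5] KMQUZ: children KQU:{C,G,T}, MZ:{A,C} ∩→ {C}; cost 0
[col 5] KMOQUZ: children KMQUZ:{C}, O:{T} ∪→ {C,T}; cost 1
[col 6] KU: children K:{G}, U:{G} ∩→ {G}; cost 0
[col 6] KQU: children KU:{G}, Q:{T} ∪→ {G,T}; cost 1
[col 6] MZ: children M:{C}, Z:{A} ∪→ {A,C}; cost 1
[col 6] KMQUZ: children KQU:{G,T}, MZ:{A,C} ∪→ {A,C,G,T}; cost 1
[col 6] KMOQUZ: children KMQUZ:{A,C,G,T}, O:{T} ∩→ {T}; cost 0
per-site changes: [2, 2, 3, 3, 4, 4, 3]; total = 21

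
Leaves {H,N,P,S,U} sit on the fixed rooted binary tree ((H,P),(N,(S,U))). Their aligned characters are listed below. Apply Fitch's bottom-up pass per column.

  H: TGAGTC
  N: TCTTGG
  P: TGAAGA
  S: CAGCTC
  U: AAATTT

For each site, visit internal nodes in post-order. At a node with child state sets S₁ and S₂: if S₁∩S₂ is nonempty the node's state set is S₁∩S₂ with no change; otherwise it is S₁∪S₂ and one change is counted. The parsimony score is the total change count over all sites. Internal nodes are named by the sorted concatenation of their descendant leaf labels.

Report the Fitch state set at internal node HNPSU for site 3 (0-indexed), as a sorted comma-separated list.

HP@0: {T} ∩ {T} = {T} (intersection, +0)
SU@0: {C} ∪ {A} = {A,C} (union, +1)
NSU@0: {T} ∪ {A,C} = {A,C,T} (union, +1)
HNPSU@0: {T} ∩ {A,C,T} = {T} (intersection, +0)
HP@1: {G} ∩ {G} = {G} (intersection, +0)
SU@1: {A} ∩ {A} = {A} (intersection, +0)
NSU@1: {C} ∪ {A} = {A,C} (union, +1)
HNPSU@1: {G} ∪ {A,C} = {A,C,G} (union, +1)
HP@2: {A} ∩ {A} = {A} (intersection, +0)
SU@2: {G} ∪ {A} = {A,G} (union, +1)
NSU@2: {T} ∪ {A,G} = {A,G,T} (union, +1)
HNPSU@2: {A} ∩ {A,G,T} = {A} (intersection, +0)
HP@3: {G} ∪ {A} = {A,G} (union, +1)
SU@3: {C} ∪ {T} = {C,T} (union, +1)
NSU@3: {T} ∩ {C,T} = {T} (intersection, +0)
HNPSU@3: {A,G} ∪ {T} = {A,G,T} (union, +1)
HP@4: {T} ∪ {G} = {G,T} (union, +1)
SU@4: {T} ∩ {T} = {T} (intersection, +0)
NSU@4: {G} ∪ {T} = {G,T} (union, +1)
HNPSU@4: {G,T} ∩ {G,T} = {G,T} (intersection, +0)
HP@5: {C} ∪ {A} = {A,C} (union, +1)
SU@5: {C} ∪ {T} = {C,T} (union, +1)
NSU@5: {G} ∪ {C,T} = {C,G,T} (union, +1)
HNPSU@5: {A,C} ∩ {C,G,T} = {C} (intersection, +0)
per-site changes: [2, 2, 2, 3, 2, 3]; total = 14

A,G,T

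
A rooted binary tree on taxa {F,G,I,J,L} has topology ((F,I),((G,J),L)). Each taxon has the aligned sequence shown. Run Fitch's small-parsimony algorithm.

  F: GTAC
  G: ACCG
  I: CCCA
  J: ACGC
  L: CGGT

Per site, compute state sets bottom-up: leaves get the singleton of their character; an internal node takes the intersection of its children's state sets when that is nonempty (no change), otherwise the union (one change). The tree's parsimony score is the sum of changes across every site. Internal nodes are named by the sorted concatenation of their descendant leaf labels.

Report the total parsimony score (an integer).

FI@0: {G} ∪ {C} = {C,G} (union, +1)
GJ@0: {A} ∩ {A} = {A} (intersection, +0)
GJL@0: {A} ∪ {C} = {A,C} (union, +1)
FGIJL@0: {C,G} ∩ {A,C} = {C} (intersection, +0)
FI@1: {T} ∪ {C} = {C,T} (union, +1)
GJ@1: {C} ∩ {C} = {C} (intersection, +0)
GJL@1: {C} ∪ {G} = {C,G} (union, +1)
FGIJL@1: {C,T} ∩ {C,G} = {C} (intersection, +0)
FI@2: {A} ∪ {C} = {A,C} (union, +1)
GJ@2: {C} ∪ {G} = {C,G} (union, +1)
GJL@2: {C,G} ∩ {G} = {G} (intersection, +0)
FGIJL@2: {A,C} ∪ {G} = {A,C,G} (union, +1)
FI@3: {C} ∪ {A} = {A,C} (union, +1)
GJ@3: {G} ∪ {C} = {C,G} (union, +1)
GJL@3: {C,G} ∪ {T} = {C,G,T} (union, +1)
FGIJL@3: {A,C} ∩ {C,G,T} = {C} (intersection, +0)
per-site changes: [2, 2, 3, 3]; total = 10

10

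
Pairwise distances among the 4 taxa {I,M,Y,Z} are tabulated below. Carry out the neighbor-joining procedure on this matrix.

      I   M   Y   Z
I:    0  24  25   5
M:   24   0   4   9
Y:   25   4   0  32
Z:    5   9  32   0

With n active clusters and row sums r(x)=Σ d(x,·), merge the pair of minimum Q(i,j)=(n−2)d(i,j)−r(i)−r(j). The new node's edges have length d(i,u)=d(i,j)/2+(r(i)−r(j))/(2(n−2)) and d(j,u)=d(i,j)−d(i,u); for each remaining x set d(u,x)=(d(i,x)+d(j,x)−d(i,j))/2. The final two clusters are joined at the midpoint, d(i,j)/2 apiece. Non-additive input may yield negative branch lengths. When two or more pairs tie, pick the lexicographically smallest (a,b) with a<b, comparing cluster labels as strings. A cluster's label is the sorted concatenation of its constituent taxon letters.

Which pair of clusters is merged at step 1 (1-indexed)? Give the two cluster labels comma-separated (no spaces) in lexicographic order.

I,Z

iteration 1: select I,Z (d=5, Q=-90); attach at lengths (9/2, 1/2); label the merged cluster IZ
  updated: d(IZ,M)=14, d(IZ,Y)=26
iteration 2: select IZ,M (d=14, Q=-44); attach at lengths (18, -4); label the merged cluster IMZ
  updated: d(IMZ,Y)=8
iteration 3: select IMZ,Y (d=8); attach at lengths (4, 4); label the merged cluster IMYZ
final tree: (((I:9/2,Z:1/2):18,M:-4):4,Y:4)
total length: 27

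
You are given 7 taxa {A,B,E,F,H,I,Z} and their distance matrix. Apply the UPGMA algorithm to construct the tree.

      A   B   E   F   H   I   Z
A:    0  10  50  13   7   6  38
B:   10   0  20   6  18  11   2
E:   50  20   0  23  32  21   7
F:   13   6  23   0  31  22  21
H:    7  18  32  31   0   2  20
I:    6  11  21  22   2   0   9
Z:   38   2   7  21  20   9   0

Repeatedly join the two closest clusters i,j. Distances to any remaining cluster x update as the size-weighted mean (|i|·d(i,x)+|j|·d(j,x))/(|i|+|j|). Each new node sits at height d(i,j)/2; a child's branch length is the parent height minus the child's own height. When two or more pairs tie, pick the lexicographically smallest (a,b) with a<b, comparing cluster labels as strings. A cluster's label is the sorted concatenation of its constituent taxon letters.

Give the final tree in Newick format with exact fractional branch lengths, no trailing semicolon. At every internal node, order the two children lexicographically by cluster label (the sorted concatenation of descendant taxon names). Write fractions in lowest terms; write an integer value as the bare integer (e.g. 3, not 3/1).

1. join B+Z (d=2) ⇒ BZ; edges |B|=1, |Z|=1
  updated: d(A,BZ)=24, d(BZ,E)=27/2, d(BZ,F)=27/2, d(BZ,H)=19, d(BZ,I)=10
2. join H+I (d=2) ⇒ HI; edges |H|=1, |I|=1
  updated: d(A,HI)=13/2, d(BZ,HI)=29/2, d(E,HI)=53/2, d(F,HI)=53/2
3. join A+HI (d=13/2) ⇒ AHI; edges |A|=13/4, |HI|=9/4
  updated: d(AHI,BZ)=53/3, d(AHI,E)=103/3, d(AHI,F)=22
4. join BZ+E (d=27/2) ⇒ BEZ; edges |BZ|=23/4, |E|=27/4
  updated: d(AHI,BEZ)=209/9, d(BEZ,F)=50/3
5. join BEZ+F (d=50/3) ⇒ BEFZ; edges |BEZ|=19/12, |F|=25/3
  updated: d(AHI,BEFZ)=275/12
6. join AHI+BEFZ (d=275/12) ⇒ ABEFHIZ; edges |AHI|=197/24, |BEFZ|=25/8
final tree: ((A:13/4,(H:1,I:1):9/4):197/24,(((B:1,Z:1):23/4,E:27/4):19/12,F:25/3):25/8)
total length: 173/4

((A:13/4,(H:1,I:1):9/4):197/24,(((B:1,Z:1):23/4,E:27/4):19/12,F:25/3):25/8)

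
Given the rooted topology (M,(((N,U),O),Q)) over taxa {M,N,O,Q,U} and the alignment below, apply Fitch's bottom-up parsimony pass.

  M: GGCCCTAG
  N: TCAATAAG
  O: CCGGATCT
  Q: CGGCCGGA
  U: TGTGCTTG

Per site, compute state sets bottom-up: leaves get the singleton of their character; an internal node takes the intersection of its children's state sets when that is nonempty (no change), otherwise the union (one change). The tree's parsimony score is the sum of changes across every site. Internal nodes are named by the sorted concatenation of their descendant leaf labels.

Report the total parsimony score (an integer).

NU@0: {T} ∩ {T} = {T} (intersection, +0)
NOU@0: {T} ∪ {C} = {C,T} (union, +1)
NOQU@0: {C,T} ∩ {C} = {C} (intersection, +0)
MNOQU@0: {G} ∪ {C} = {C,G} (union, +1)
NU@1: {C} ∪ {G} = {C,G} (union, +1)
NOU@1: {C,G} ∩ {C} = {C} (intersection, +0)
NOQU@1: {C} ∪ {G} = {C,G} (union, +1)
MNOQU@1: {G} ∩ {C,G} = {G} (intersection, +0)
NU@2: {A} ∪ {T} = {A,T} (union, +1)
NOU@2: {A,T} ∪ {G} = {A,G,T} (union, +1)
NOQU@2: {A,G,T} ∩ {G} = {G} (intersection, +0)
MNOQU@2: {C} ∪ {G} = {C,G} (union, +1)
NU@3: {A} ∪ {G} = {A,G} (union, +1)
NOU@3: {A,G} ∩ {G} = {G} (intersection, +0)
NOQU@3: {G} ∪ {C} = {C,G} (union, +1)
MNOQU@3: {C} ∩ {C,G} = {C} (intersection, +0)
NU@4: {T} ∪ {C} = {C,T} (union, +1)
NOU@4: {C,T} ∪ {A} = {A,C,T} (union, +1)
NOQU@4: {A,C,T} ∩ {C} = {C} (intersection, +0)
MNOQU@4: {C} ∩ {C} = {C} (intersection, +0)
NU@5: {A} ∪ {T} = {A,T} (union, +1)
NOU@5: {A,T} ∩ {T} = {T} (intersection, +0)
NOQU@5: {T} ∪ {G} = {G,T} (union, +1)
MNOQU@5: {T} ∩ {G,T} = {T} (intersection, +0)
NU@6: {A} ∪ {T} = {A,T} (union, +1)
NOU@6: {A,T} ∪ {C} = {A,C,T} (union, +1)
NOQU@6: {A,C,T} ∪ {G} = {A,C,G,T} (union, +1)
MNOQU@6: {A} ∩ {A,C,G,T} = {A} (intersection, +0)
NU@7: {G} ∩ {G} = {G} (intersection, +0)
NOU@7: {G} ∪ {T} = {G,T} (union, +1)
NOQU@7: {G,T} ∪ {A} = {A,G,T} (union, +1)
MNOQU@7: {G} ∩ {A,G,T} = {G} (intersection, +0)
per-site changes: [2, 2, 3, 2, 2, 2, 3, 2]; total = 18

18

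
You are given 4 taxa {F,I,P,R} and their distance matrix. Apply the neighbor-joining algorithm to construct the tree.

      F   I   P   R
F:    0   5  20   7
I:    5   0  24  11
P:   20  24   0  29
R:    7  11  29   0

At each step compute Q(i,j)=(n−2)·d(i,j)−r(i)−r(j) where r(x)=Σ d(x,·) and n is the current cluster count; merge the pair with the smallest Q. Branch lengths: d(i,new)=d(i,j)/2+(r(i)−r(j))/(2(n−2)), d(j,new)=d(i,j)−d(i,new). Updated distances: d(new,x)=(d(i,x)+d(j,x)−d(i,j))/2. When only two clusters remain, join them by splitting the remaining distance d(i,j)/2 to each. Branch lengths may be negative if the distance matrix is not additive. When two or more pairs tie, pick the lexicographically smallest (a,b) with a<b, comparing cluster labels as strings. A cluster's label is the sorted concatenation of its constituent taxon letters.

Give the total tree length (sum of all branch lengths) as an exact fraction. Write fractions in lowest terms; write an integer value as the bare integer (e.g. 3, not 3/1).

iteration 1: select F,P (d=20, Q=-65); attach at lengths (-1/4, 81/4); label the merged cluster FP
  updated: d(FP,I)=9/2, d(FP,R)=8
iteration 2: select FP,I (d=9/2, Q=-47/2); attach at lengths (3/4, 15/4); label the merged cluster FIP
  updated: d(FIP,R)=29/4
iteration 3: select FIP,R (d=29/4); attach at lengths (29/8, 29/8); label the merged cluster FIPR
final tree: (((F:-1/4,P:81/4):3/4,I:15/4):29/8,R:29/8)
total length: 127/4

127/4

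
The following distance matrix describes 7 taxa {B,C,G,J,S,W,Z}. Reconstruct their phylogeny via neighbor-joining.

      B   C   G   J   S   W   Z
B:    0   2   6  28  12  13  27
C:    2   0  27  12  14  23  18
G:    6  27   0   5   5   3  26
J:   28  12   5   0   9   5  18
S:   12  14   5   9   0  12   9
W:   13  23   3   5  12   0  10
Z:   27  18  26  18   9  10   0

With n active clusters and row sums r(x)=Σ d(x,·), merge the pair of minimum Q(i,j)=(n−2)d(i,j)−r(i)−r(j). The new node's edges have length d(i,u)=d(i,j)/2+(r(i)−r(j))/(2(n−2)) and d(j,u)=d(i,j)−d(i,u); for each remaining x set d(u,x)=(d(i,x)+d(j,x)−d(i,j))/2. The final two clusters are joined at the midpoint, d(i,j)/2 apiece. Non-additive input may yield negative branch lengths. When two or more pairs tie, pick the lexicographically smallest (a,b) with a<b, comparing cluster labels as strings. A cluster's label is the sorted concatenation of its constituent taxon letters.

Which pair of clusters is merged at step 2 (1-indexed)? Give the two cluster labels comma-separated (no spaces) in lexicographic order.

S,Z

1. join B+C (d=2, Q=-174) ⇒ BC; edges |B|=1/5, |C|=9/5
  updated: d(BC,G)=31/2, d(BC,J)=19, d(BC,S)=12, d(BC,W)=17, d(BC,Z)=43/2
2. join S+Z (d=9, Q=-191/2) ⇒ SZ; edges |S|=-3/16, |Z|=147/16
  updated: d(BC,SZ)=49/4, d(G,SZ)=11, d(J,SZ)=9, d(SZ,W)=13/2
3. join BC+SZ (d=49/4, Q=-263/4) ⇒ BCSZ; edges |BC|=247/24, |SZ|=47/24
  updated: d(BCSZ,G)=57/8, d(BCSZ,J)=63/8, d(BCSZ,W)=45/8
4. join BCSZ+W (d=45/8, Q=-23) ⇒ BCSWZ; edges |BCSZ|=73/16, |W|=17/16
  updated: d(BCSWZ,G)=9/4, d(BCSWZ,J)=29/8
5. join BCSWZ+G (d=9/4, Q=-87/8) ⇒ BCGSWZ; edges |BCSWZ|=7/16, |G|=29/16
  updated: d(BCGSWZ,J)=51/16
6. join BCGSWZ+J (d=51/16) ⇒ BCGJSWZ; edges |BCGSWZ|=51/32, |J|=51/32
final tree: (((((B:1/5,C:9/5):247/24,(S:-3/16,Z:147/16):47/24):73/16,W:17/16):7/16,G:29/16):51/32,J:51/32)
total length: 549/16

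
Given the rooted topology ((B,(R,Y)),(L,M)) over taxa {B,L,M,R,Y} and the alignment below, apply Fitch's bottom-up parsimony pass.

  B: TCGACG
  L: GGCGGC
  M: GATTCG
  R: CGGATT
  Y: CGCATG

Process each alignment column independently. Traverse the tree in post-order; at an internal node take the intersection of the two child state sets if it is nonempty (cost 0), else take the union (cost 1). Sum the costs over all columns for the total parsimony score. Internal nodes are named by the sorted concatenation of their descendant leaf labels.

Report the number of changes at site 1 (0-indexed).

2

site 0, node RY: R={C} ∩ Y={C} → {C} (+0)
site 0, node BRY: B={T} ∪ RY={C} → {C,T} (+1)
site 0, node LM: L={G} ∩ M={G} → {G} (+0)
site 0, node BLMRY: BRY={C,T} ∪ LM={G} → {C,G,T} (+1)
site 1, node RY: R={G} ∩ Y={G} → {G} (+0)
site 1, node BRY: B={C} ∪ RY={G} → {C,G} (+1)
site 1, node LM: L={G} ∪ M={A} → {A,G} (+1)
site 1, node BLMRY: BRY={C,G} ∩ LM={A,G} → {G} (+0)
site 2, node RY: R={G} ∪ Y={C} → {C,G} (+1)
site 2, node BRY: B={G} ∩ RY={C,G} → {G} (+0)
site 2, node LM: L={C} ∪ M={T} → {C,T} (+1)
site 2, node BLMRY: BRY={G} ∪ LM={C,T} → {C,G,T} (+1)
site 3, node RY: R={A} ∩ Y={A} → {A} (+0)
site 3, node BRY: B={A} ∩ RY={A} → {A} (+0)
site 3, node LM: L={G} ∪ M={T} → {G,T} (+1)
site 3, node BLMRY: BRY={A} ∪ LM={G,T} → {A,G,T} (+1)
site 4, node RY: R={T} ∩ Y={T} → {T} (+0)
site 4, node BRY: B={C} ∪ RY={T} → {C,T} (+1)
site 4, node LM: L={G} ∪ M={C} → {C,G} (+1)
site 4, node BLMRY: BRY={C,T} ∩ LM={C,G} → {C} (+0)
site 5, node RY: R={T} ∪ Y={G} → {G,T} (+1)
site 5, node BRY: B={G} ∩ RY={G,T} → {G} (+0)
site 5, node LM: L={C} ∪ M={G} → {C,G} (+1)
site 5, node BLMRY: BRY={G} ∩ LM={C,G} → {G} (+0)
per-site changes: [2, 2, 3, 2, 2, 2]; total = 13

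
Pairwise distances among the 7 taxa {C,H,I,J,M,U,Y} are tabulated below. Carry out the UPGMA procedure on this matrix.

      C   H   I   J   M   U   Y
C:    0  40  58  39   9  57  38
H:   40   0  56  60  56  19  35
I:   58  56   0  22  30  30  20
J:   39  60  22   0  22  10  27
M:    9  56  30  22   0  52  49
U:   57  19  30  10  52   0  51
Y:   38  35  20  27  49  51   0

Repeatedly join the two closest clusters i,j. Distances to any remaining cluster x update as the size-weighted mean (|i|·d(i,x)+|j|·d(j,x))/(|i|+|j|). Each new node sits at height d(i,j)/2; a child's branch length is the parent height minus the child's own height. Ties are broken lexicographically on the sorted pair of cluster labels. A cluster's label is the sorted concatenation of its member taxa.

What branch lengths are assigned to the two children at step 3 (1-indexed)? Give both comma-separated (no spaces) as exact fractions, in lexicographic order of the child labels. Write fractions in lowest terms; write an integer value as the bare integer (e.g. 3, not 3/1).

10,10

step 1: merge (C,M) at d=9; branch lengths C→9/2, M→9/2; new cluster CM
  updated: d(CM,H)=48, d(CM,I)=44, d(CM,J)=61/2, d(CM,U)=109/2, d(CM,Y)=87/2
step 2: merge (J,U) at d=10; branch lengths J→5, U→5; new cluster JU
  updated: d(CM,JU)=85/2, d(H,JU)=79/2, d(I,JU)=26, d(JU,Y)=39
step 3: merge (I,Y) at d=20; branch lengths I→10, Y→10; new cluster IY
  updated: d(CM,IY)=175/4, d(H,IY)=91/2, d(IY,JU)=65/2
step 4: merge (IY,JU) at d=65/2; branch lengths IY→25/4, JU→45/4; new cluster IJUY
  updated: d(CM,IJUY)=345/8, d(H,IJUY)=85/2
step 5: merge (H,IJUY) at d=85/2; branch lengths H→85/4, IJUY→5; new cluster HIJUY
  updated: d(CM,HIJUY)=441/10
step 6: merge (CM,HIJUY) at d=441/10; branch lengths CM→351/20, HIJUY→4/5; new cluster CHIJMUY
final tree: ((C:9/2,M:9/2):351/20,(H:85/4,((I:10,Y:10):25/4,(J:5,U:5):45/4):5):4/5)
total length: 1011/10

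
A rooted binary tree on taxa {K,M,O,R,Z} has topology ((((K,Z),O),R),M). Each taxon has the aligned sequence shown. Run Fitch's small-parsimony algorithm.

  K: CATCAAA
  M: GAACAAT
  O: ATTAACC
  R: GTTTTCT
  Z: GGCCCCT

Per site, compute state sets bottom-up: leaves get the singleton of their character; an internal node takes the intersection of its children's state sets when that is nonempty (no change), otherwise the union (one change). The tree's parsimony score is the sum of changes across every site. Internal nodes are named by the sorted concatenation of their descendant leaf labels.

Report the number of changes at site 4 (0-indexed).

KZ@0: {C} ∪ {G} = {C,G} (union, +1)
KOZ@0: {C,G} ∪ {A} = {A,C,G} (union, +1)
KORZ@0: {A,C,G} ∩ {G} = {G} (intersection, +0)
KMORZ@0: {G} ∩ {G} = {G} (intersection, +0)
KZ@1: {A} ∪ {G} = {A,G} (union, +1)
KOZ@1: {A,G} ∪ {T} = {A,G,T} (union, +1)
KORZ@1: {A,G,T} ∩ {T} = {T} (intersection, +0)
KMORZ@1: {T} ∪ {A} = {A,T} (union, +1)
KZ@2: {T} ∪ {C} = {C,T} (union, +1)
KOZ@2: {C,T} ∩ {T} = {T} (intersection, +0)
KORZ@2: {T} ∩ {T} = {T} (intersection, +0)
KMORZ@2: {T} ∪ {A} = {A,T} (union, +1)
KZ@3: {C} ∩ {C} = {C} (intersection, +0)
KOZ@3: {C} ∪ {A} = {A,C} (union, +1)
KORZ@3: {A,C} ∪ {T} = {A,C,T} (union, +1)
KMORZ@3: {A,C,T} ∩ {C} = {C} (intersection, +0)
KZ@4: {A} ∪ {C} = {A,C} (union, +1)
KOZ@4: {A,C} ∩ {A} = {A} (intersection, +0)
KORZ@4: {A} ∪ {T} = {A,T} (union, +1)
KMORZ@4: {A,T} ∩ {A} = {A} (intersection, +0)
KZ@5: {A} ∪ {C} = {A,C} (union, +1)
KOZ@5: {A,C} ∩ {C} = {C} (intersection, +0)
KORZ@5: {C} ∩ {C} = {C} (intersection, +0)
KMORZ@5: {C} ∪ {A} = {A,C} (union, +1)
KZ@6: {A} ∪ {T} = {A,T} (union, +1)
KOZ@6: {A,T} ∪ {C} = {A,C,T} (union, +1)
KORZ@6: {A,C,T} ∩ {T} = {T} (intersection, +0)
KMORZ@6: {T} ∩ {T} = {T} (intersection, +0)
per-site changes: [2, 3, 2, 2, 2, 2, 2]; total = 15

2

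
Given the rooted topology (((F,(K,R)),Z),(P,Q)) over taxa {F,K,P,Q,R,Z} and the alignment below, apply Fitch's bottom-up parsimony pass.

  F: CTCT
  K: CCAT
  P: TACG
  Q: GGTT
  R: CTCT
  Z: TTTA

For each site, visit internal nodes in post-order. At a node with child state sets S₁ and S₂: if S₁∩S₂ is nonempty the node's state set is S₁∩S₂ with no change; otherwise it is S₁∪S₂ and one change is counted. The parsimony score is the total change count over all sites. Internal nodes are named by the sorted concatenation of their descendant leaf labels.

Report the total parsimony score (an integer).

KR@0: {C} ∩ {C} = {C} (intersection, +0)
FKR@0: {C} ∩ {C} = {C} (intersection, +0)
FKRZ@0: {C} ∪ {T} = {C,T} (union, +1)
PQ@0: {T} ∪ {G} = {G,T} (union, +1)
FKPQRZ@0: {C,T} ∩ {G,T} = {T} (intersection, +0)
KR@1: {C} ∪ {T} = {C,T} (union, +1)
FKR@1: {T} ∩ {C,T} = {T} (intersection, +0)
FKRZ@1: {T} ∩ {T} = {T} (intersection, +0)
PQ@1: {A} ∪ {G} = {A,G} (union, +1)
FKPQRZ@1: {T} ∪ {A,G} = {A,G,T} (union, +1)
KR@2: {A} ∪ {C} = {A,C} (union, +1)
FKR@2: {C} ∩ {A,C} = {C} (intersection, +0)
FKRZ@2: {C} ∪ {T} = {C,T} (union, +1)
PQ@2: {C} ∪ {T} = {C,T} (union, +1)
FKPQRZ@2: {C,T} ∩ {C,T} = {C,T} (intersection, +0)
KR@3: {T} ∩ {T} = {T} (intersection, +0)
FKR@3: {T} ∩ {T} = {T} (intersection, +0)
FKRZ@3: {T} ∪ {A} = {A,T} (union, +1)
PQ@3: {G} ∪ {T} = {G,T} (union, +1)
FKPQRZ@3: {A,T} ∩ {G,T} = {T} (intersection, +0)
per-site changes: [2, 3, 3, 2]; total = 10

10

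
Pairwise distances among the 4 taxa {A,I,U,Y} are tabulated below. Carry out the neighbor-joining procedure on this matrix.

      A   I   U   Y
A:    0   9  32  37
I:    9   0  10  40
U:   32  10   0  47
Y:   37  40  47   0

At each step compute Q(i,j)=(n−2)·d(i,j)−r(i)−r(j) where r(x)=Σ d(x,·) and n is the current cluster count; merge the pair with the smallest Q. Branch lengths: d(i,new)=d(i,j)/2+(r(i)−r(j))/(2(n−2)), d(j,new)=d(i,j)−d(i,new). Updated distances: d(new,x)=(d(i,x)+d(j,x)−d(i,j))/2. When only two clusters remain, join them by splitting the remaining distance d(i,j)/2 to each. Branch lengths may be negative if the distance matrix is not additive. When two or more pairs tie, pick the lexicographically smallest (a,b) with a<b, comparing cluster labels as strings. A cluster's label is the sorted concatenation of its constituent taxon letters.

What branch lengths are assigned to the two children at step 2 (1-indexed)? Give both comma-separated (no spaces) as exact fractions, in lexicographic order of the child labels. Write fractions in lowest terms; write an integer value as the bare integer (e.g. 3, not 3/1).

1. join A+Y (d=37, Q=-128) ⇒ AY; edges |A|=7, |Y|=30
  updated: d(AY,I)=6, d(AY,U)=21
2. join AY+I (d=6, Q=-37) ⇒ AIY; edges |AY|=17/2, |I|=-5/2
  updated: d(AIY,U)=25/2
3. join AIY+U (d=25/2) ⇒ AIUY; edges |AIY|=25/4, |U|=25/4
final tree: (((A:7,Y:30):17/2,I:-5/2):25/4,U:25/4)
total length: 111/2

17/2,-5/2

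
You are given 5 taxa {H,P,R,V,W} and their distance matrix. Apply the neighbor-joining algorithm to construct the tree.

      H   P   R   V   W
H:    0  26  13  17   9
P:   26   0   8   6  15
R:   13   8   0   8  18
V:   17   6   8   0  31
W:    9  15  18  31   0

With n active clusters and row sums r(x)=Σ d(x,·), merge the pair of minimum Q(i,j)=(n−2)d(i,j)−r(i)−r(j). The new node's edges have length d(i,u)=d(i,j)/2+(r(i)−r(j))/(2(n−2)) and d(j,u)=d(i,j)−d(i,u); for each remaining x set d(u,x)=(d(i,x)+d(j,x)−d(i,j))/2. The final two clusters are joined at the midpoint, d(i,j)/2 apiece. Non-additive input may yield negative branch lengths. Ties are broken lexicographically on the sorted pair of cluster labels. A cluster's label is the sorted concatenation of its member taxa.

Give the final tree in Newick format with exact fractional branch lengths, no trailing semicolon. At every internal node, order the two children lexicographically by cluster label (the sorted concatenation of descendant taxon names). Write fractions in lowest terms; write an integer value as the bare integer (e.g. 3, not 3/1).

iteration 1: select H,W (d=9, Q=-111); attach at lengths (19/6, 35/6); label the merged cluster HW
  updated: d(HW,P)=16, d(HW,R)=11, d(HW,V)=39/2
iteration 2: select HW,R (d=11, Q=-103/2); attach at lengths (83/8, 5/8); label the merged cluster HRW
  updated: d(HRW,P)=13/2, d(HRW,V)=33/4
iteration 3: select HRW,P (d=13/2, Q=-83/4); attach at lengths (35/8, 17/8); label the merged cluster HPRW
  updated: d(HPRW,V)=31/8
iteration 4: select HPRW,V (d=31/8); attach at lengths (31/16, 31/16); label the merged cluster HPRVW
final tree: ((((H:19/6,W:35/6):83/8,R:5/8):35/8,P:17/8):31/16,V:31/16)
total length: 243/8

((((H:19/6,W:35/6):83/8,R:5/8):35/8,P:17/8):31/16,V:31/16)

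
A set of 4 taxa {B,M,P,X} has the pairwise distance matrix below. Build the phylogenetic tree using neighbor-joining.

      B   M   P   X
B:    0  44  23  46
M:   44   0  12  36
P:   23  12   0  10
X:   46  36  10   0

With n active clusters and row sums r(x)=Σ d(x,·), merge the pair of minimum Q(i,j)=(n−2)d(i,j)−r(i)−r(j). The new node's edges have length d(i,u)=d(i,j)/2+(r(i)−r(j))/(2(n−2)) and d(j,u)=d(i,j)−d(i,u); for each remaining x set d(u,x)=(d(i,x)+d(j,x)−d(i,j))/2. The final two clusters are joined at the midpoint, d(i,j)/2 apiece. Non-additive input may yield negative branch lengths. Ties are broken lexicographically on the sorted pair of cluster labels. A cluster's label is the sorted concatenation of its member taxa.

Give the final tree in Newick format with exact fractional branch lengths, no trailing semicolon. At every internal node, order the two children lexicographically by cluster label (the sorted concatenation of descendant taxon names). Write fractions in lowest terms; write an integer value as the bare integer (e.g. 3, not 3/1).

1. join B+M (d=44, Q=-117) ⇒ BM; edges |B|=109/4, |M|=67/4
  updated: d(BM,P)=-9/2, d(BM,X)=19
2. join BM+P (d=-9/2, Q=-49/2) ⇒ BMP; edges |BM|=9/4, |P|=-27/4
  updated: d(BMP,X)=67/4
3. join BMP+X (d=67/4) ⇒ BMPX; edges |BMP|=67/8, |X|=67/8
final tree: (((B:109/4,M:67/4):9/4,P:-27/4):67/8,X:67/8)
total length: 225/4

(((B:109/4,M:67/4):9/4,P:-27/4):67/8,X:67/8)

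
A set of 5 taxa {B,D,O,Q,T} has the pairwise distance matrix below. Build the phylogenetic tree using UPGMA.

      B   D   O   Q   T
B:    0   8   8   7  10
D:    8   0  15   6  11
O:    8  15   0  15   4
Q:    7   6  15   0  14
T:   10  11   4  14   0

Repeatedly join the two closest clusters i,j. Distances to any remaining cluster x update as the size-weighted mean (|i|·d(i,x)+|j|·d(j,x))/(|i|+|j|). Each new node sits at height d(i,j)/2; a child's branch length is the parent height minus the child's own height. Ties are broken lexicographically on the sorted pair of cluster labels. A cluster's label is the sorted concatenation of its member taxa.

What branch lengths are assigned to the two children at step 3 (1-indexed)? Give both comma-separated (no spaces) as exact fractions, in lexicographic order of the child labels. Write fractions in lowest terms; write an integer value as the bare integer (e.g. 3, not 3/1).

15/4,3/4

1. join O+T (d=4) ⇒ OT; edges |O|=2, |T|=2
  updated: d(B,OT)=9, d(D,OT)=13, d(OT,Q)=29/2
2. join D+Q (d=6) ⇒ DQ; edges |D|=3, |Q|=3
  updated: d(B,DQ)=15/2, d(DQ,OT)=55/4
3. join B+DQ (d=15/2) ⇒ BDQ; edges |B|=15/4, |DQ|=3/4
  updated: d(BDQ,OT)=73/6
4. join BDQ+OT (d=73/6) ⇒ BDOQT; edges |BDQ|=7/3, |OT|=49/12
final tree: ((B:15/4,(D:3,Q:3):3/4):7/3,(O:2,T:2):49/12)
total length: 251/12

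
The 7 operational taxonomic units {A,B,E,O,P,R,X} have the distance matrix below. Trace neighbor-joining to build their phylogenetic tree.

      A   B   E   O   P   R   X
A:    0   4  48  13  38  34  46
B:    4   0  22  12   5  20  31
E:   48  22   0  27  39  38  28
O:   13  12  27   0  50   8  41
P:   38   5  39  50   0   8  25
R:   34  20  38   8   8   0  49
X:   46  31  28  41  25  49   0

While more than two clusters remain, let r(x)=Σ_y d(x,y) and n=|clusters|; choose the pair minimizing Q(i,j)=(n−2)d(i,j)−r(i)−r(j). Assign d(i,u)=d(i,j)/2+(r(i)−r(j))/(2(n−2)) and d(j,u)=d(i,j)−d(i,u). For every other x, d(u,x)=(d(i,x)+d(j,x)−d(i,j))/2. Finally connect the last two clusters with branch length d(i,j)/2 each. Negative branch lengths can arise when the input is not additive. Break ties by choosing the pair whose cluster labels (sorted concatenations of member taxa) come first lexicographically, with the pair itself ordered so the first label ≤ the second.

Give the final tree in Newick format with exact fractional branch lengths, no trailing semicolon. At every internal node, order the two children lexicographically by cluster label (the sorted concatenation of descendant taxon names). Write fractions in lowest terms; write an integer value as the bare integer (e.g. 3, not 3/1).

1. join E+X (d=28, Q=-282) ⇒ EX; edges |E|=61/5, |X|=79/5
  updated: d(A,EX)=33, d(B,EX)=25/2, d(EX,O)=20, d(EX,P)=18, d(EX,R)=59/2
2. join P+R (d=8, Q=-373/2) ⇒ PR; edges |P|=103/16, |R|=25/16
  updated: d(A,PR)=32, d(B,PR)=17/2, d(EX,PR)=79/4, d(O,PR)=25
3. join A+O (d=13, Q=-113) ⇒ AO; edges |A|=17/2, |O|=9/2
  updated: d(AO,B)=3/2, d(AO,EX)=20, d(AO,PR)=22
4. join AO+B (d=3/2, Q=-63) ⇒ ABO; edges |AO|=6, |B|=-9/2
  updated: d(ABO,EX)=31/2, d(ABO,PR)=29/2
5. join ABO+EX (d=31/2, Q=-199/4) ⇒ ABEOX; edges |ABO|=41/8, |EX|=83/8
  updated: d(ABEOX,PR)=75/8
6. join ABEOX+PR (d=75/8) ⇒ ABEOPRX; edges |ABEOX|=75/16, |PR|=75/16
final tree: ((((A:17/2,O:9/2):6,B:-9/2):41/8,(E:61/5,X:79/5):83/8):75/16,(P:103/16,R:25/16):75/16)
total length: 603/8

((((A:17/2,O:9/2):6,B:-9/2):41/8,(E:61/5,X:79/5):83/8):75/16,(P:103/16,R:25/16):75/16)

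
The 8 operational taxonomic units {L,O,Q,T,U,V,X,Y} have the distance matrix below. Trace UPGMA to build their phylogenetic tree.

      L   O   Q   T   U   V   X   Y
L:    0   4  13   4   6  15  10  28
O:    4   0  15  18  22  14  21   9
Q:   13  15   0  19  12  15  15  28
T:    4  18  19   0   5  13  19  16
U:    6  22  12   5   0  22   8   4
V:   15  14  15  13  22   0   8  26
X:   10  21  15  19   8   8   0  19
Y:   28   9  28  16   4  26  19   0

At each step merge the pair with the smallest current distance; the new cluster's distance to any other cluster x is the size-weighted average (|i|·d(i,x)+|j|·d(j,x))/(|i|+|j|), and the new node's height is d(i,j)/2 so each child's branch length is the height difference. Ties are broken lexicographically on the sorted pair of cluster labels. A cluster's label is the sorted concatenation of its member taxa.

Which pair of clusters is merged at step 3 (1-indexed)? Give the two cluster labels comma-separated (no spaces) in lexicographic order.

V,X

iteration 1: select L,O (d=4); attach at lengths (2, 2); label the merged cluster LO
  updated: d(LO,Q)=14, d(LO,T)=11, d(LO,U)=14, d(LO,V)=29/2, d(LO,X)=31/2, d(LO,Y)=37/2
iteration 2: select U,Y (d=4); attach at lengths (2, 2); label the merged cluster UY
  updated: d(LO,UY)=65/4, d(Q,UY)=20, d(T,UY)=21/2, d(UY,V)=24, d(UY,X)=27/2
iteration 3: select V,X (d=8); attach at lengths (4, 4); label the merged cluster VX
  updated: d(LO,VX)=15, d(Q,VX)=15, d(T,VX)=16, d(UY,VX)=75/4
iteration 4: select T,UY (d=21/2); attach at lengths (21/4, 13/4); label the merged cluster TUY
  updated: d(LO,TUY)=29/2, d(Q,TUY)=59/3, d(TUY,VX)=107/6
iteration 5: select LO,Q (d=14); attach at lengths (5, 7); label the merged cluster LOQ
  updated: d(LOQ,TUY)=146/9, d(LOQ,VX)=15
iteration 6: select LOQ,VX (d=15); attach at lengths (1/2, 7/2); label the merged cluster LOQVX
  updated: d(LOQVX,TUY)=253/15
iteration 7: select LOQVX,TUY (d=253/15); attach at lengths (14/15, 191/60); label the merged cluster LOQTUVXY
final tree: ((((L:2,O:2):5,Q:7):1/2,(V:4,X:4):7/2):14/15,(T:21/4,(U:2,Y:2):13/4):191/60)
total length: 2677/60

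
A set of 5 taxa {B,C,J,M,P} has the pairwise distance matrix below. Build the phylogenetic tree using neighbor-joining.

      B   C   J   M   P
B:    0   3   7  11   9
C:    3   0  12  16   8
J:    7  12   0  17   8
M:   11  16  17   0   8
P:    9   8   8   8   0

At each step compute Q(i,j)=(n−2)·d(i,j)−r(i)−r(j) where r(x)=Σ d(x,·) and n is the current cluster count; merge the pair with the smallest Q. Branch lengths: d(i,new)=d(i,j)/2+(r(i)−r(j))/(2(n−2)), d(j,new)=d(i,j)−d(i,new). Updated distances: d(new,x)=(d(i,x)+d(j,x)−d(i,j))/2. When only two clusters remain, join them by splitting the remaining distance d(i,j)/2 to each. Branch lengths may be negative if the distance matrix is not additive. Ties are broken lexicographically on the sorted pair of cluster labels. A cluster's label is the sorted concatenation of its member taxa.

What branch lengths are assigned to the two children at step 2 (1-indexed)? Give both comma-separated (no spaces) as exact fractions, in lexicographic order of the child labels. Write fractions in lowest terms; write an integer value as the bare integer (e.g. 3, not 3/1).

-1/4,13/4

1. join M+P (d=8, Q=-61) ⇒ MP; edges |M|=43/6, |P|=5/6
  updated: d(B,MP)=6, d(C,MP)=8, d(J,MP)=17/2
2. join B+C (d=3, Q=-33) ⇒ BC; edges |B|=-1/4, |C|=13/4
  updated: d(BC,J)=8, d(BC,MP)=11/2
3. join BC+J (d=8, Q=-22) ⇒ BCJ; edges |BC|=5/2, |J|=11/2
  updated: d(BCJ,MP)=3
4. join BCJ+MP (d=3) ⇒ BCJMP; edges |BCJ|=3/2, |MP|=3/2
final tree: (((B:-1/4,C:13/4):5/2,J:11/2):3/2,(M:43/6,P:5/6):3/2)
total length: 22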